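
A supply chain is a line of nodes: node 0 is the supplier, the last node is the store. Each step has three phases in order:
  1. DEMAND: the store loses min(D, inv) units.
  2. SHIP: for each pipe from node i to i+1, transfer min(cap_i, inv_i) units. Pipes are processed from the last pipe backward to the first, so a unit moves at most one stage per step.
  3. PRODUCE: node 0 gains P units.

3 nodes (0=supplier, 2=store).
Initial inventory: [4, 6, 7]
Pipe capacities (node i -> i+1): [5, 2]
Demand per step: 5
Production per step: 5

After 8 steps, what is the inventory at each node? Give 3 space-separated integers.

Step 1: demand=5,sold=5 ship[1->2]=2 ship[0->1]=4 prod=5 -> inv=[5 8 4]
Step 2: demand=5,sold=4 ship[1->2]=2 ship[0->1]=5 prod=5 -> inv=[5 11 2]
Step 3: demand=5,sold=2 ship[1->2]=2 ship[0->1]=5 prod=5 -> inv=[5 14 2]
Step 4: demand=5,sold=2 ship[1->2]=2 ship[0->1]=5 prod=5 -> inv=[5 17 2]
Step 5: demand=5,sold=2 ship[1->2]=2 ship[0->1]=5 prod=5 -> inv=[5 20 2]
Step 6: demand=5,sold=2 ship[1->2]=2 ship[0->1]=5 prod=5 -> inv=[5 23 2]
Step 7: demand=5,sold=2 ship[1->2]=2 ship[0->1]=5 prod=5 -> inv=[5 26 2]
Step 8: demand=5,sold=2 ship[1->2]=2 ship[0->1]=5 prod=5 -> inv=[5 29 2]

5 29 2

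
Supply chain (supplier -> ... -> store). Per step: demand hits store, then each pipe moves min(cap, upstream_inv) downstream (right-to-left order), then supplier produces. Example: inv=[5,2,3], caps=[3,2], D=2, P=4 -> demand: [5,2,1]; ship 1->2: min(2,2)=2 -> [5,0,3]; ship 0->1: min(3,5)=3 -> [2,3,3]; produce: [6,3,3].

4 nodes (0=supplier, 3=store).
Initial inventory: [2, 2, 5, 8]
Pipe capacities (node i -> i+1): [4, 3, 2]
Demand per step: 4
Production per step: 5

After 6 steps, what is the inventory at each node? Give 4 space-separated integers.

Step 1: demand=4,sold=4 ship[2->3]=2 ship[1->2]=2 ship[0->1]=2 prod=5 -> inv=[5 2 5 6]
Step 2: demand=4,sold=4 ship[2->3]=2 ship[1->2]=2 ship[0->1]=4 prod=5 -> inv=[6 4 5 4]
Step 3: demand=4,sold=4 ship[2->3]=2 ship[1->2]=3 ship[0->1]=4 prod=5 -> inv=[7 5 6 2]
Step 4: demand=4,sold=2 ship[2->3]=2 ship[1->2]=3 ship[0->1]=4 prod=5 -> inv=[8 6 7 2]
Step 5: demand=4,sold=2 ship[2->3]=2 ship[1->2]=3 ship[0->1]=4 prod=5 -> inv=[9 7 8 2]
Step 6: demand=4,sold=2 ship[2->3]=2 ship[1->2]=3 ship[0->1]=4 prod=5 -> inv=[10 8 9 2]

10 8 9 2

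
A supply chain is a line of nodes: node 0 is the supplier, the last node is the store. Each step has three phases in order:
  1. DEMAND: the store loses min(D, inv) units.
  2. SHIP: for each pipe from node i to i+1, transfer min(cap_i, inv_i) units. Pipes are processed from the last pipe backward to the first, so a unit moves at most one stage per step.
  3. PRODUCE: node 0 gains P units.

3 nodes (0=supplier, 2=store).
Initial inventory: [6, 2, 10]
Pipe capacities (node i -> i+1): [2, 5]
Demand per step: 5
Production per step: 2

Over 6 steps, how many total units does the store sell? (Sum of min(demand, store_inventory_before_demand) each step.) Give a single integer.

Step 1: sold=5 (running total=5) -> [6 2 7]
Step 2: sold=5 (running total=10) -> [6 2 4]
Step 3: sold=4 (running total=14) -> [6 2 2]
Step 4: sold=2 (running total=16) -> [6 2 2]
Step 5: sold=2 (running total=18) -> [6 2 2]
Step 6: sold=2 (running total=20) -> [6 2 2]

Answer: 20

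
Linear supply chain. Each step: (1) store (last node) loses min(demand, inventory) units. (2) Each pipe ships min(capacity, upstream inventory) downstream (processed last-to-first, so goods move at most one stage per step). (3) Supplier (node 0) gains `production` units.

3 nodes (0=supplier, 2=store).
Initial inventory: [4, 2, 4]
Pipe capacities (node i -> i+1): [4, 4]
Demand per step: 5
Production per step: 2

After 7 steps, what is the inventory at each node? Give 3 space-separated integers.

Step 1: demand=5,sold=4 ship[1->2]=2 ship[0->1]=4 prod=2 -> inv=[2 4 2]
Step 2: demand=5,sold=2 ship[1->2]=4 ship[0->1]=2 prod=2 -> inv=[2 2 4]
Step 3: demand=5,sold=4 ship[1->2]=2 ship[0->1]=2 prod=2 -> inv=[2 2 2]
Step 4: demand=5,sold=2 ship[1->2]=2 ship[0->1]=2 prod=2 -> inv=[2 2 2]
Step 5: demand=5,sold=2 ship[1->2]=2 ship[0->1]=2 prod=2 -> inv=[2 2 2]
Step 6: demand=5,sold=2 ship[1->2]=2 ship[0->1]=2 prod=2 -> inv=[2 2 2]
Step 7: demand=5,sold=2 ship[1->2]=2 ship[0->1]=2 prod=2 -> inv=[2 2 2]

2 2 2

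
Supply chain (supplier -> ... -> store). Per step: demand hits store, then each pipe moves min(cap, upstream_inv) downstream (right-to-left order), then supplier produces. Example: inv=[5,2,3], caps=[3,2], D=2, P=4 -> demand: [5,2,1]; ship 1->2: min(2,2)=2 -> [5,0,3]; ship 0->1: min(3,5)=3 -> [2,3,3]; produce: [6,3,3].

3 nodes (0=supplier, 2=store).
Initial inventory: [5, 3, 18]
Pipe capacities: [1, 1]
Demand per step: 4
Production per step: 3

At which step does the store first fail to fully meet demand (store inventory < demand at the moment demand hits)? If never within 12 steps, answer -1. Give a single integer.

Step 1: demand=4,sold=4 ship[1->2]=1 ship[0->1]=1 prod=3 -> [7 3 15]
Step 2: demand=4,sold=4 ship[1->2]=1 ship[0->1]=1 prod=3 -> [9 3 12]
Step 3: demand=4,sold=4 ship[1->2]=1 ship[0->1]=1 prod=3 -> [11 3 9]
Step 4: demand=4,sold=4 ship[1->2]=1 ship[0->1]=1 prod=3 -> [13 3 6]
Step 5: demand=4,sold=4 ship[1->2]=1 ship[0->1]=1 prod=3 -> [15 3 3]
Step 6: demand=4,sold=3 ship[1->2]=1 ship[0->1]=1 prod=3 -> [17 3 1]
Step 7: demand=4,sold=1 ship[1->2]=1 ship[0->1]=1 prod=3 -> [19 3 1]
Step 8: demand=4,sold=1 ship[1->2]=1 ship[0->1]=1 prod=3 -> [21 3 1]
Step 9: demand=4,sold=1 ship[1->2]=1 ship[0->1]=1 prod=3 -> [23 3 1]
Step 10: demand=4,sold=1 ship[1->2]=1 ship[0->1]=1 prod=3 -> [25 3 1]
Step 11: demand=4,sold=1 ship[1->2]=1 ship[0->1]=1 prod=3 -> [27 3 1]
Step 12: demand=4,sold=1 ship[1->2]=1 ship[0->1]=1 prod=3 -> [29 3 1]
First stockout at step 6

6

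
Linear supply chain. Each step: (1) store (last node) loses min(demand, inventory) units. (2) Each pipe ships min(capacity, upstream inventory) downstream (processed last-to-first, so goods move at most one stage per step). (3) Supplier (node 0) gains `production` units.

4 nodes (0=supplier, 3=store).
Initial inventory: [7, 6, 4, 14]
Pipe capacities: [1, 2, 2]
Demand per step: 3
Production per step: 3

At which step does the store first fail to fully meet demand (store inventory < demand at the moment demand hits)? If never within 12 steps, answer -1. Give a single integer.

Step 1: demand=3,sold=3 ship[2->3]=2 ship[1->2]=2 ship[0->1]=1 prod=3 -> [9 5 4 13]
Step 2: demand=3,sold=3 ship[2->3]=2 ship[1->2]=2 ship[0->1]=1 prod=3 -> [11 4 4 12]
Step 3: demand=3,sold=3 ship[2->3]=2 ship[1->2]=2 ship[0->1]=1 prod=3 -> [13 3 4 11]
Step 4: demand=3,sold=3 ship[2->3]=2 ship[1->2]=2 ship[0->1]=1 prod=3 -> [15 2 4 10]
Step 5: demand=3,sold=3 ship[2->3]=2 ship[1->2]=2 ship[0->1]=1 prod=3 -> [17 1 4 9]
Step 6: demand=3,sold=3 ship[2->3]=2 ship[1->2]=1 ship[0->1]=1 prod=3 -> [19 1 3 8]
Step 7: demand=3,sold=3 ship[2->3]=2 ship[1->2]=1 ship[0->1]=1 prod=3 -> [21 1 2 7]
Step 8: demand=3,sold=3 ship[2->3]=2 ship[1->2]=1 ship[0->1]=1 prod=3 -> [23 1 1 6]
Step 9: demand=3,sold=3 ship[2->3]=1 ship[1->2]=1 ship[0->1]=1 prod=3 -> [25 1 1 4]
Step 10: demand=3,sold=3 ship[2->3]=1 ship[1->2]=1 ship[0->1]=1 prod=3 -> [27 1 1 2]
Step 11: demand=3,sold=2 ship[2->3]=1 ship[1->2]=1 ship[0->1]=1 prod=3 -> [29 1 1 1]
Step 12: demand=3,sold=1 ship[2->3]=1 ship[1->2]=1 ship[0->1]=1 prod=3 -> [31 1 1 1]
First stockout at step 11

11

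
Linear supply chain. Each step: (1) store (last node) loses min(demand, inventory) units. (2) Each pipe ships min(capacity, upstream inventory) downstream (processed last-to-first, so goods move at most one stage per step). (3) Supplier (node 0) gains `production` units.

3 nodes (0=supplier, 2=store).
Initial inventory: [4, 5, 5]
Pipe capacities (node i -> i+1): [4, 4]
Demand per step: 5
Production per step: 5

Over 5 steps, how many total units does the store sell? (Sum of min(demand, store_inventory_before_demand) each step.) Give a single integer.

Step 1: sold=5 (running total=5) -> [5 5 4]
Step 2: sold=4 (running total=9) -> [6 5 4]
Step 3: sold=4 (running total=13) -> [7 5 4]
Step 4: sold=4 (running total=17) -> [8 5 4]
Step 5: sold=4 (running total=21) -> [9 5 4]

Answer: 21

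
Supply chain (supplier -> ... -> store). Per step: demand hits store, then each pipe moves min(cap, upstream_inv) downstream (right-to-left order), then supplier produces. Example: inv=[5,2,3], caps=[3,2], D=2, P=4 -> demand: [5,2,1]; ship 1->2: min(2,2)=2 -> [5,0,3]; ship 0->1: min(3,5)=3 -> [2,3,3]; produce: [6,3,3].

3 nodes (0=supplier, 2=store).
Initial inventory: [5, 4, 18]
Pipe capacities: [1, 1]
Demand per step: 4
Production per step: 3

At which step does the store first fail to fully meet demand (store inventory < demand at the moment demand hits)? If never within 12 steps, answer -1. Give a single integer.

Step 1: demand=4,sold=4 ship[1->2]=1 ship[0->1]=1 prod=3 -> [7 4 15]
Step 2: demand=4,sold=4 ship[1->2]=1 ship[0->1]=1 prod=3 -> [9 4 12]
Step 3: demand=4,sold=4 ship[1->2]=1 ship[0->1]=1 prod=3 -> [11 4 9]
Step 4: demand=4,sold=4 ship[1->2]=1 ship[0->1]=1 prod=3 -> [13 4 6]
Step 5: demand=4,sold=4 ship[1->2]=1 ship[0->1]=1 prod=3 -> [15 4 3]
Step 6: demand=4,sold=3 ship[1->2]=1 ship[0->1]=1 prod=3 -> [17 4 1]
Step 7: demand=4,sold=1 ship[1->2]=1 ship[0->1]=1 prod=3 -> [19 4 1]
Step 8: demand=4,sold=1 ship[1->2]=1 ship[0->1]=1 prod=3 -> [21 4 1]
Step 9: demand=4,sold=1 ship[1->2]=1 ship[0->1]=1 prod=3 -> [23 4 1]
Step 10: demand=4,sold=1 ship[1->2]=1 ship[0->1]=1 prod=3 -> [25 4 1]
Step 11: demand=4,sold=1 ship[1->2]=1 ship[0->1]=1 prod=3 -> [27 4 1]
Step 12: demand=4,sold=1 ship[1->2]=1 ship[0->1]=1 prod=3 -> [29 4 1]
First stockout at step 6

6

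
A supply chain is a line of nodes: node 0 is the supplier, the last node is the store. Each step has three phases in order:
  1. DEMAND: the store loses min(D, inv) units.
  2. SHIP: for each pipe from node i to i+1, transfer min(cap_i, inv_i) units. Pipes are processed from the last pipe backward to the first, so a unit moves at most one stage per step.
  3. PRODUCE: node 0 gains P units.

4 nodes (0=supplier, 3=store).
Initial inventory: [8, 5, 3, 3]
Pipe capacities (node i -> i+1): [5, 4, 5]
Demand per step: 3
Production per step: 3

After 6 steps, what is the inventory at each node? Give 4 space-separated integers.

Step 1: demand=3,sold=3 ship[2->3]=3 ship[1->2]=4 ship[0->1]=5 prod=3 -> inv=[6 6 4 3]
Step 2: demand=3,sold=3 ship[2->3]=4 ship[1->2]=4 ship[0->1]=5 prod=3 -> inv=[4 7 4 4]
Step 3: demand=3,sold=3 ship[2->3]=4 ship[1->2]=4 ship[0->1]=4 prod=3 -> inv=[3 7 4 5]
Step 4: demand=3,sold=3 ship[2->3]=4 ship[1->2]=4 ship[0->1]=3 prod=3 -> inv=[3 6 4 6]
Step 5: demand=3,sold=3 ship[2->3]=4 ship[1->2]=4 ship[0->1]=3 prod=3 -> inv=[3 5 4 7]
Step 6: demand=3,sold=3 ship[2->3]=4 ship[1->2]=4 ship[0->1]=3 prod=3 -> inv=[3 4 4 8]

3 4 4 8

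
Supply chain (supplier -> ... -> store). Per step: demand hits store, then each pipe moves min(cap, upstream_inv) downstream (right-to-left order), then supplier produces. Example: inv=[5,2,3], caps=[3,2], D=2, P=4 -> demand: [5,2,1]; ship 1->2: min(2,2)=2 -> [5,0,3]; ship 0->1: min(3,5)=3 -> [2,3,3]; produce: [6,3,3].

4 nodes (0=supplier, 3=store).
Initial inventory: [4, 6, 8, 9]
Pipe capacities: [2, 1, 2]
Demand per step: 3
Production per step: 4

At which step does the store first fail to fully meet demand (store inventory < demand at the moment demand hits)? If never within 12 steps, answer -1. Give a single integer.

Step 1: demand=3,sold=3 ship[2->3]=2 ship[1->2]=1 ship[0->1]=2 prod=4 -> [6 7 7 8]
Step 2: demand=3,sold=3 ship[2->3]=2 ship[1->2]=1 ship[0->1]=2 prod=4 -> [8 8 6 7]
Step 3: demand=3,sold=3 ship[2->3]=2 ship[1->2]=1 ship[0->1]=2 prod=4 -> [10 9 5 6]
Step 4: demand=3,sold=3 ship[2->3]=2 ship[1->2]=1 ship[0->1]=2 prod=4 -> [12 10 4 5]
Step 5: demand=3,sold=3 ship[2->3]=2 ship[1->2]=1 ship[0->1]=2 prod=4 -> [14 11 3 4]
Step 6: demand=3,sold=3 ship[2->3]=2 ship[1->2]=1 ship[0->1]=2 prod=4 -> [16 12 2 3]
Step 7: demand=3,sold=3 ship[2->3]=2 ship[1->2]=1 ship[0->1]=2 prod=4 -> [18 13 1 2]
Step 8: demand=3,sold=2 ship[2->3]=1 ship[1->2]=1 ship[0->1]=2 prod=4 -> [20 14 1 1]
Step 9: demand=3,sold=1 ship[2->3]=1 ship[1->2]=1 ship[0->1]=2 prod=4 -> [22 15 1 1]
Step 10: demand=3,sold=1 ship[2->3]=1 ship[1->2]=1 ship[0->1]=2 prod=4 -> [24 16 1 1]
Step 11: demand=3,sold=1 ship[2->3]=1 ship[1->2]=1 ship[0->1]=2 prod=4 -> [26 17 1 1]
Step 12: demand=3,sold=1 ship[2->3]=1 ship[1->2]=1 ship[0->1]=2 prod=4 -> [28 18 1 1]
First stockout at step 8

8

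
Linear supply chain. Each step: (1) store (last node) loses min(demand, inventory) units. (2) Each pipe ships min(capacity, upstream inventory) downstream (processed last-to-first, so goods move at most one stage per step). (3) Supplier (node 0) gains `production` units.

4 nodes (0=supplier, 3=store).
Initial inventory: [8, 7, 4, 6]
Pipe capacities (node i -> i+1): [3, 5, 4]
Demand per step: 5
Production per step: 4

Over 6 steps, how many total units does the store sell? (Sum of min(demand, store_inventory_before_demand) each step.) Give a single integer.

Answer: 26

Derivation:
Step 1: sold=5 (running total=5) -> [9 5 5 5]
Step 2: sold=5 (running total=10) -> [10 3 6 4]
Step 3: sold=4 (running total=14) -> [11 3 5 4]
Step 4: sold=4 (running total=18) -> [12 3 4 4]
Step 5: sold=4 (running total=22) -> [13 3 3 4]
Step 6: sold=4 (running total=26) -> [14 3 3 3]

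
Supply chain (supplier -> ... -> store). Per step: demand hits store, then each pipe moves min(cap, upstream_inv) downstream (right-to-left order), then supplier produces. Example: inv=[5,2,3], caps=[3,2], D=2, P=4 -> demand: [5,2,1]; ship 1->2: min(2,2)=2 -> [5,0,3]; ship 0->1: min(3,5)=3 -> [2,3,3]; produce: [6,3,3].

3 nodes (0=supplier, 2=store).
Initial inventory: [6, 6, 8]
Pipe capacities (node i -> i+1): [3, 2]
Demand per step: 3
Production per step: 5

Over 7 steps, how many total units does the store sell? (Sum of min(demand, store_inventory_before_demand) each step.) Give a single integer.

Step 1: sold=3 (running total=3) -> [8 7 7]
Step 2: sold=3 (running total=6) -> [10 8 6]
Step 3: sold=3 (running total=9) -> [12 9 5]
Step 4: sold=3 (running total=12) -> [14 10 4]
Step 5: sold=3 (running total=15) -> [16 11 3]
Step 6: sold=3 (running total=18) -> [18 12 2]
Step 7: sold=2 (running total=20) -> [20 13 2]

Answer: 20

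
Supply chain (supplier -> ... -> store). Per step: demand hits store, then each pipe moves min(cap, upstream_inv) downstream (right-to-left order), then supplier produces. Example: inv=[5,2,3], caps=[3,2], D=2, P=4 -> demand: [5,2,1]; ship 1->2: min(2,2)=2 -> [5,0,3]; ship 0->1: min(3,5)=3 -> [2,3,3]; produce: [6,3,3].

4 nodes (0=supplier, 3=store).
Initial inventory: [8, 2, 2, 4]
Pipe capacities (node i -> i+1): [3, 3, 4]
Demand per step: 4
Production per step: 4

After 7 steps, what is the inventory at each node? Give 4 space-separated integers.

Step 1: demand=4,sold=4 ship[2->3]=2 ship[1->2]=2 ship[0->1]=3 prod=4 -> inv=[9 3 2 2]
Step 2: demand=4,sold=2 ship[2->3]=2 ship[1->2]=3 ship[0->1]=3 prod=4 -> inv=[10 3 3 2]
Step 3: demand=4,sold=2 ship[2->3]=3 ship[1->2]=3 ship[0->1]=3 prod=4 -> inv=[11 3 3 3]
Step 4: demand=4,sold=3 ship[2->3]=3 ship[1->2]=3 ship[0->1]=3 prod=4 -> inv=[12 3 3 3]
Step 5: demand=4,sold=3 ship[2->3]=3 ship[1->2]=3 ship[0->1]=3 prod=4 -> inv=[13 3 3 3]
Step 6: demand=4,sold=3 ship[2->3]=3 ship[1->2]=3 ship[0->1]=3 prod=4 -> inv=[14 3 3 3]
Step 7: demand=4,sold=3 ship[2->3]=3 ship[1->2]=3 ship[0->1]=3 prod=4 -> inv=[15 3 3 3]

15 3 3 3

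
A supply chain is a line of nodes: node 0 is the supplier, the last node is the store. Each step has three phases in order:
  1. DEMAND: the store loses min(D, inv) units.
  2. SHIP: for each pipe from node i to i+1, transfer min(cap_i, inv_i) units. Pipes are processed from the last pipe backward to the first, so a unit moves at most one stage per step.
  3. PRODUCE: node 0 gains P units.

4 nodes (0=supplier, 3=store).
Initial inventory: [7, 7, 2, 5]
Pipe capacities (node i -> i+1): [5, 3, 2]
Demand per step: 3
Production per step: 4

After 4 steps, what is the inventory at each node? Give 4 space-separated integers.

Step 1: demand=3,sold=3 ship[2->3]=2 ship[1->2]=3 ship[0->1]=5 prod=4 -> inv=[6 9 3 4]
Step 2: demand=3,sold=3 ship[2->3]=2 ship[1->2]=3 ship[0->1]=5 prod=4 -> inv=[5 11 4 3]
Step 3: demand=3,sold=3 ship[2->3]=2 ship[1->2]=3 ship[0->1]=5 prod=4 -> inv=[4 13 5 2]
Step 4: demand=3,sold=2 ship[2->3]=2 ship[1->2]=3 ship[0->1]=4 prod=4 -> inv=[4 14 6 2]

4 14 6 2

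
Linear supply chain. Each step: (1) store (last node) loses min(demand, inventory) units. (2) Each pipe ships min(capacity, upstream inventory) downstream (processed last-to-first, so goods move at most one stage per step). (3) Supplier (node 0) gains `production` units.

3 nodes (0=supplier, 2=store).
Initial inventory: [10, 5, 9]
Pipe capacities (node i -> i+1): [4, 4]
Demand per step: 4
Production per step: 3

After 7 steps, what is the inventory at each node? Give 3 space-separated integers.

Step 1: demand=4,sold=4 ship[1->2]=4 ship[0->1]=4 prod=3 -> inv=[9 5 9]
Step 2: demand=4,sold=4 ship[1->2]=4 ship[0->1]=4 prod=3 -> inv=[8 5 9]
Step 3: demand=4,sold=4 ship[1->2]=4 ship[0->1]=4 prod=3 -> inv=[7 5 9]
Step 4: demand=4,sold=4 ship[1->2]=4 ship[0->1]=4 prod=3 -> inv=[6 5 9]
Step 5: demand=4,sold=4 ship[1->2]=4 ship[0->1]=4 prod=3 -> inv=[5 5 9]
Step 6: demand=4,sold=4 ship[1->2]=4 ship[0->1]=4 prod=3 -> inv=[4 5 9]
Step 7: demand=4,sold=4 ship[1->2]=4 ship[0->1]=4 prod=3 -> inv=[3 5 9]

3 5 9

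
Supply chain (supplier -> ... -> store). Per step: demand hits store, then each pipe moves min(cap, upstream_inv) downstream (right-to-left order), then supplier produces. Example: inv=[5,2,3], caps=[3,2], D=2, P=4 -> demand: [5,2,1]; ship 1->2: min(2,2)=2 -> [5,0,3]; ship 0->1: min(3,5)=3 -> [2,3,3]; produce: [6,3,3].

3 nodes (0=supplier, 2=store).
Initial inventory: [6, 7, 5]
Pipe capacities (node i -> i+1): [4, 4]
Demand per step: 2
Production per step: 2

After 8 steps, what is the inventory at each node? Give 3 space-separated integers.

Step 1: demand=2,sold=2 ship[1->2]=4 ship[0->1]=4 prod=2 -> inv=[4 7 7]
Step 2: demand=2,sold=2 ship[1->2]=4 ship[0->1]=4 prod=2 -> inv=[2 7 9]
Step 3: demand=2,sold=2 ship[1->2]=4 ship[0->1]=2 prod=2 -> inv=[2 5 11]
Step 4: demand=2,sold=2 ship[1->2]=4 ship[0->1]=2 prod=2 -> inv=[2 3 13]
Step 5: demand=2,sold=2 ship[1->2]=3 ship[0->1]=2 prod=2 -> inv=[2 2 14]
Step 6: demand=2,sold=2 ship[1->2]=2 ship[0->1]=2 prod=2 -> inv=[2 2 14]
Step 7: demand=2,sold=2 ship[1->2]=2 ship[0->1]=2 prod=2 -> inv=[2 2 14]
Step 8: demand=2,sold=2 ship[1->2]=2 ship[0->1]=2 prod=2 -> inv=[2 2 14]

2 2 14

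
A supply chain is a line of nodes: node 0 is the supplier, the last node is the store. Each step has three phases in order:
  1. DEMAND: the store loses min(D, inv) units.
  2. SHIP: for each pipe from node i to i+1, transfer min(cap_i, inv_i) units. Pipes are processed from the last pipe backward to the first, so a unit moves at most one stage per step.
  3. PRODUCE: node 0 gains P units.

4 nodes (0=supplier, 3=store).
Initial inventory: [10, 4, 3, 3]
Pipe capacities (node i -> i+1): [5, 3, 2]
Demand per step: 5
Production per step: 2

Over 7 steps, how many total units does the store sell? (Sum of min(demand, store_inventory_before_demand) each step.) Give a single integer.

Answer: 15

Derivation:
Step 1: sold=3 (running total=3) -> [7 6 4 2]
Step 2: sold=2 (running total=5) -> [4 8 5 2]
Step 3: sold=2 (running total=7) -> [2 9 6 2]
Step 4: sold=2 (running total=9) -> [2 8 7 2]
Step 5: sold=2 (running total=11) -> [2 7 8 2]
Step 6: sold=2 (running total=13) -> [2 6 9 2]
Step 7: sold=2 (running total=15) -> [2 5 10 2]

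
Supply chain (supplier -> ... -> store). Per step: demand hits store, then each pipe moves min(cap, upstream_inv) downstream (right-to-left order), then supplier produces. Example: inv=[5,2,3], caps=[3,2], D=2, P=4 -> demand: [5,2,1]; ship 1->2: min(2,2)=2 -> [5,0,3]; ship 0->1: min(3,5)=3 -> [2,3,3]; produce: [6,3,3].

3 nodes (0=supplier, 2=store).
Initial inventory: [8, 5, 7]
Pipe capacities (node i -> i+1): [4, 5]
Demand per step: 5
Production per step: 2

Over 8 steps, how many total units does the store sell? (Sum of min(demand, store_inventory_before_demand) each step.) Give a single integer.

Answer: 30

Derivation:
Step 1: sold=5 (running total=5) -> [6 4 7]
Step 2: sold=5 (running total=10) -> [4 4 6]
Step 3: sold=5 (running total=15) -> [2 4 5]
Step 4: sold=5 (running total=20) -> [2 2 4]
Step 5: sold=4 (running total=24) -> [2 2 2]
Step 6: sold=2 (running total=26) -> [2 2 2]
Step 7: sold=2 (running total=28) -> [2 2 2]
Step 8: sold=2 (running total=30) -> [2 2 2]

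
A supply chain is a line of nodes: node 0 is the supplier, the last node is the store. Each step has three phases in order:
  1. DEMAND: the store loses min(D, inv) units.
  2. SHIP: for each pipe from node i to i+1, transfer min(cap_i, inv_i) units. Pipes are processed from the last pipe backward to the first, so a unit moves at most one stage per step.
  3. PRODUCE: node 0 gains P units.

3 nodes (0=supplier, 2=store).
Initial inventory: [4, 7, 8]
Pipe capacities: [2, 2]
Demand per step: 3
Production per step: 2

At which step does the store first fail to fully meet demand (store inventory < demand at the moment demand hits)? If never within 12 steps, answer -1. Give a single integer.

Step 1: demand=3,sold=3 ship[1->2]=2 ship[0->1]=2 prod=2 -> [4 7 7]
Step 2: demand=3,sold=3 ship[1->2]=2 ship[0->1]=2 prod=2 -> [4 7 6]
Step 3: demand=3,sold=3 ship[1->2]=2 ship[0->1]=2 prod=2 -> [4 7 5]
Step 4: demand=3,sold=3 ship[1->2]=2 ship[0->1]=2 prod=2 -> [4 7 4]
Step 5: demand=3,sold=3 ship[1->2]=2 ship[0->1]=2 prod=2 -> [4 7 3]
Step 6: demand=3,sold=3 ship[1->2]=2 ship[0->1]=2 prod=2 -> [4 7 2]
Step 7: demand=3,sold=2 ship[1->2]=2 ship[0->1]=2 prod=2 -> [4 7 2]
Step 8: demand=3,sold=2 ship[1->2]=2 ship[0->1]=2 prod=2 -> [4 7 2]
Step 9: demand=3,sold=2 ship[1->2]=2 ship[0->1]=2 prod=2 -> [4 7 2]
Step 10: demand=3,sold=2 ship[1->2]=2 ship[0->1]=2 prod=2 -> [4 7 2]
Step 11: demand=3,sold=2 ship[1->2]=2 ship[0->1]=2 prod=2 -> [4 7 2]
Step 12: demand=3,sold=2 ship[1->2]=2 ship[0->1]=2 prod=2 -> [4 7 2]
First stockout at step 7

7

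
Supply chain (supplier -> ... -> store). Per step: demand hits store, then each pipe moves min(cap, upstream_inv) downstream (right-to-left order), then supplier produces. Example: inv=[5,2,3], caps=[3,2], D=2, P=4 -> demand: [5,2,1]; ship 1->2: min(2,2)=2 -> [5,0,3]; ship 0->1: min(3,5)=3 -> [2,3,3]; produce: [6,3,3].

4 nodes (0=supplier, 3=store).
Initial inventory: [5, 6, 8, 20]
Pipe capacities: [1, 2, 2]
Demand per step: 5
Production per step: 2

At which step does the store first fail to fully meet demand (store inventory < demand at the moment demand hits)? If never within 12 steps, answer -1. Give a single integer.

Step 1: demand=5,sold=5 ship[2->3]=2 ship[1->2]=2 ship[0->1]=1 prod=2 -> [6 5 8 17]
Step 2: demand=5,sold=5 ship[2->3]=2 ship[1->2]=2 ship[0->1]=1 prod=2 -> [7 4 8 14]
Step 3: demand=5,sold=5 ship[2->3]=2 ship[1->2]=2 ship[0->1]=1 prod=2 -> [8 3 8 11]
Step 4: demand=5,sold=5 ship[2->3]=2 ship[1->2]=2 ship[0->1]=1 prod=2 -> [9 2 8 8]
Step 5: demand=5,sold=5 ship[2->3]=2 ship[1->2]=2 ship[0->1]=1 prod=2 -> [10 1 8 5]
Step 6: demand=5,sold=5 ship[2->3]=2 ship[1->2]=1 ship[0->1]=1 prod=2 -> [11 1 7 2]
Step 7: demand=5,sold=2 ship[2->3]=2 ship[1->2]=1 ship[0->1]=1 prod=2 -> [12 1 6 2]
Step 8: demand=5,sold=2 ship[2->3]=2 ship[1->2]=1 ship[0->1]=1 prod=2 -> [13 1 5 2]
Step 9: demand=5,sold=2 ship[2->3]=2 ship[1->2]=1 ship[0->1]=1 prod=2 -> [14 1 4 2]
Step 10: demand=5,sold=2 ship[2->3]=2 ship[1->2]=1 ship[0->1]=1 prod=2 -> [15 1 3 2]
Step 11: demand=5,sold=2 ship[2->3]=2 ship[1->2]=1 ship[0->1]=1 prod=2 -> [16 1 2 2]
Step 12: demand=5,sold=2 ship[2->3]=2 ship[1->2]=1 ship[0->1]=1 prod=2 -> [17 1 1 2]
First stockout at step 7

7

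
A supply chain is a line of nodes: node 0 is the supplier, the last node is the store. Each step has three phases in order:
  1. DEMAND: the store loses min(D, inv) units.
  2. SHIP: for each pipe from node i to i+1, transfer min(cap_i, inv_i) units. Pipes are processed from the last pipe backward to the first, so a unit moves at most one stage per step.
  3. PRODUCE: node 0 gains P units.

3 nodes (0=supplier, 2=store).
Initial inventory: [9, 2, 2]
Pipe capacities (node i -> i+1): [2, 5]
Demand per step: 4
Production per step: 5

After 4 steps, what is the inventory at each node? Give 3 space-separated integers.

Step 1: demand=4,sold=2 ship[1->2]=2 ship[0->1]=2 prod=5 -> inv=[12 2 2]
Step 2: demand=4,sold=2 ship[1->2]=2 ship[0->1]=2 prod=5 -> inv=[15 2 2]
Step 3: demand=4,sold=2 ship[1->2]=2 ship[0->1]=2 prod=5 -> inv=[18 2 2]
Step 4: demand=4,sold=2 ship[1->2]=2 ship[0->1]=2 prod=5 -> inv=[21 2 2]

21 2 2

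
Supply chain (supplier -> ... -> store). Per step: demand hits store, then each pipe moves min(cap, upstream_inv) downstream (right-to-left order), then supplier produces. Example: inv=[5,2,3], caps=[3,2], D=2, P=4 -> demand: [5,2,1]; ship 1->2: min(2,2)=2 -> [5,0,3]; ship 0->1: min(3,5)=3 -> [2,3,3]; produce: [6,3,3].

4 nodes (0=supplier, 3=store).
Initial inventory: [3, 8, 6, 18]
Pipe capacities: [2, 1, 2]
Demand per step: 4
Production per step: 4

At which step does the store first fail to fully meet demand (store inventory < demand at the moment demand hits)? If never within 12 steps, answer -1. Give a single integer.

Step 1: demand=4,sold=4 ship[2->3]=2 ship[1->2]=1 ship[0->1]=2 prod=4 -> [5 9 5 16]
Step 2: demand=4,sold=4 ship[2->3]=2 ship[1->2]=1 ship[0->1]=2 prod=4 -> [7 10 4 14]
Step 3: demand=4,sold=4 ship[2->3]=2 ship[1->2]=1 ship[0->1]=2 prod=4 -> [9 11 3 12]
Step 4: demand=4,sold=4 ship[2->3]=2 ship[1->2]=1 ship[0->1]=2 prod=4 -> [11 12 2 10]
Step 5: demand=4,sold=4 ship[2->3]=2 ship[1->2]=1 ship[0->1]=2 prod=4 -> [13 13 1 8]
Step 6: demand=4,sold=4 ship[2->3]=1 ship[1->2]=1 ship[0->1]=2 prod=4 -> [15 14 1 5]
Step 7: demand=4,sold=4 ship[2->3]=1 ship[1->2]=1 ship[0->1]=2 prod=4 -> [17 15 1 2]
Step 8: demand=4,sold=2 ship[2->3]=1 ship[1->2]=1 ship[0->1]=2 prod=4 -> [19 16 1 1]
Step 9: demand=4,sold=1 ship[2->3]=1 ship[1->2]=1 ship[0->1]=2 prod=4 -> [21 17 1 1]
Step 10: demand=4,sold=1 ship[2->3]=1 ship[1->2]=1 ship[0->1]=2 prod=4 -> [23 18 1 1]
Step 11: demand=4,sold=1 ship[2->3]=1 ship[1->2]=1 ship[0->1]=2 prod=4 -> [25 19 1 1]
Step 12: demand=4,sold=1 ship[2->3]=1 ship[1->2]=1 ship[0->1]=2 prod=4 -> [27 20 1 1]
First stockout at step 8

8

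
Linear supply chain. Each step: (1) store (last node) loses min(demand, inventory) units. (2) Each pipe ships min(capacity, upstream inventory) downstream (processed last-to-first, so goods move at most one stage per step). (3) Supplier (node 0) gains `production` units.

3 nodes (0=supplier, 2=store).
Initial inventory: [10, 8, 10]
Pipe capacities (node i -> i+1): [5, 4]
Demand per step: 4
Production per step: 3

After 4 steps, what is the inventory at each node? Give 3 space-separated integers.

Step 1: demand=4,sold=4 ship[1->2]=4 ship[0->1]=5 prod=3 -> inv=[8 9 10]
Step 2: demand=4,sold=4 ship[1->2]=4 ship[0->1]=5 prod=3 -> inv=[6 10 10]
Step 3: demand=4,sold=4 ship[1->2]=4 ship[0->1]=5 prod=3 -> inv=[4 11 10]
Step 4: demand=4,sold=4 ship[1->2]=4 ship[0->1]=4 prod=3 -> inv=[3 11 10]

3 11 10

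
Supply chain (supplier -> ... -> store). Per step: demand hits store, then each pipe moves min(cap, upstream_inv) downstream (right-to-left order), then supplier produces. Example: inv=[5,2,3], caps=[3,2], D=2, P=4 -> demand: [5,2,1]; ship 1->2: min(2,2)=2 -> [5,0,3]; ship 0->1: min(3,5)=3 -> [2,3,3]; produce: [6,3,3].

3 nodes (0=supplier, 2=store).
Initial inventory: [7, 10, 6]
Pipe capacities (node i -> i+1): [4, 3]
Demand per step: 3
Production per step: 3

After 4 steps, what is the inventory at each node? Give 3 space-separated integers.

Step 1: demand=3,sold=3 ship[1->2]=3 ship[0->1]=4 prod=3 -> inv=[6 11 6]
Step 2: demand=3,sold=3 ship[1->2]=3 ship[0->1]=4 prod=3 -> inv=[5 12 6]
Step 3: demand=3,sold=3 ship[1->2]=3 ship[0->1]=4 prod=3 -> inv=[4 13 6]
Step 4: demand=3,sold=3 ship[1->2]=3 ship[0->1]=4 prod=3 -> inv=[3 14 6]

3 14 6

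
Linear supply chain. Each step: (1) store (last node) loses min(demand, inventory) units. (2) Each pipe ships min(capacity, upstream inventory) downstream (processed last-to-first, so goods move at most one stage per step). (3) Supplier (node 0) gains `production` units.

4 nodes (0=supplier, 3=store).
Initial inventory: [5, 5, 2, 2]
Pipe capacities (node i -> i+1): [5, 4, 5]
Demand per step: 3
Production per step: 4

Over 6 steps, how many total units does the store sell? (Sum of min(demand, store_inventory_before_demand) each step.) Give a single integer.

Step 1: sold=2 (running total=2) -> [4 6 4 2]
Step 2: sold=2 (running total=4) -> [4 6 4 4]
Step 3: sold=3 (running total=7) -> [4 6 4 5]
Step 4: sold=3 (running total=10) -> [4 6 4 6]
Step 5: sold=3 (running total=13) -> [4 6 4 7]
Step 6: sold=3 (running total=16) -> [4 6 4 8]

Answer: 16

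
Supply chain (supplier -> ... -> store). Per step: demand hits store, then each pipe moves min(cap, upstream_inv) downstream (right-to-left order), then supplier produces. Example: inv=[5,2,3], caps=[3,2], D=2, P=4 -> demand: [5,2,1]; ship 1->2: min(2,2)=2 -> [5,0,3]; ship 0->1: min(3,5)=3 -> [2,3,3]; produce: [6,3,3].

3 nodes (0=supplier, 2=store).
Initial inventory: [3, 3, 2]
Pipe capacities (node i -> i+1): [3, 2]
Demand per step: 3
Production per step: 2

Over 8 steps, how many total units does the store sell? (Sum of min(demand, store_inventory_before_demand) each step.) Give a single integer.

Step 1: sold=2 (running total=2) -> [2 4 2]
Step 2: sold=2 (running total=4) -> [2 4 2]
Step 3: sold=2 (running total=6) -> [2 4 2]
Step 4: sold=2 (running total=8) -> [2 4 2]
Step 5: sold=2 (running total=10) -> [2 4 2]
Step 6: sold=2 (running total=12) -> [2 4 2]
Step 7: sold=2 (running total=14) -> [2 4 2]
Step 8: sold=2 (running total=16) -> [2 4 2]

Answer: 16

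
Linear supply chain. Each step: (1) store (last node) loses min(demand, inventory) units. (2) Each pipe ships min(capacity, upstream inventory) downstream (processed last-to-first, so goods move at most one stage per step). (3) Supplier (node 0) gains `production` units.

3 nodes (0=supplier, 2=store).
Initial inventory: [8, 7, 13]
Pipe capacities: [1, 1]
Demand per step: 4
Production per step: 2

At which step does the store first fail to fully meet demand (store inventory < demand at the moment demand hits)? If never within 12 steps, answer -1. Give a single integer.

Step 1: demand=4,sold=4 ship[1->2]=1 ship[0->1]=1 prod=2 -> [9 7 10]
Step 2: demand=4,sold=4 ship[1->2]=1 ship[0->1]=1 prod=2 -> [10 7 7]
Step 3: demand=4,sold=4 ship[1->2]=1 ship[0->1]=1 prod=2 -> [11 7 4]
Step 4: demand=4,sold=4 ship[1->2]=1 ship[0->1]=1 prod=2 -> [12 7 1]
Step 5: demand=4,sold=1 ship[1->2]=1 ship[0->1]=1 prod=2 -> [13 7 1]
Step 6: demand=4,sold=1 ship[1->2]=1 ship[0->1]=1 prod=2 -> [14 7 1]
Step 7: demand=4,sold=1 ship[1->2]=1 ship[0->1]=1 prod=2 -> [15 7 1]
Step 8: demand=4,sold=1 ship[1->2]=1 ship[0->1]=1 prod=2 -> [16 7 1]
Step 9: demand=4,sold=1 ship[1->2]=1 ship[0->1]=1 prod=2 -> [17 7 1]
Step 10: demand=4,sold=1 ship[1->2]=1 ship[0->1]=1 prod=2 -> [18 7 1]
Step 11: demand=4,sold=1 ship[1->2]=1 ship[0->1]=1 prod=2 -> [19 7 1]
Step 12: demand=4,sold=1 ship[1->2]=1 ship[0->1]=1 prod=2 -> [20 7 1]
First stockout at step 5

5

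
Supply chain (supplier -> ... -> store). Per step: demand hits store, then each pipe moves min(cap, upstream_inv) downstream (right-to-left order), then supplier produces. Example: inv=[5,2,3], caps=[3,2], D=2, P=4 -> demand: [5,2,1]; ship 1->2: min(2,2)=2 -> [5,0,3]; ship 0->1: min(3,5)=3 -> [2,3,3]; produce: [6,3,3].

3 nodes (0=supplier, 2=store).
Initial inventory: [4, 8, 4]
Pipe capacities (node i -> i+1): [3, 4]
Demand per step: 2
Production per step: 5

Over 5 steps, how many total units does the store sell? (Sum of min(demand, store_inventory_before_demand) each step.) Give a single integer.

Answer: 10

Derivation:
Step 1: sold=2 (running total=2) -> [6 7 6]
Step 2: sold=2 (running total=4) -> [8 6 8]
Step 3: sold=2 (running total=6) -> [10 5 10]
Step 4: sold=2 (running total=8) -> [12 4 12]
Step 5: sold=2 (running total=10) -> [14 3 14]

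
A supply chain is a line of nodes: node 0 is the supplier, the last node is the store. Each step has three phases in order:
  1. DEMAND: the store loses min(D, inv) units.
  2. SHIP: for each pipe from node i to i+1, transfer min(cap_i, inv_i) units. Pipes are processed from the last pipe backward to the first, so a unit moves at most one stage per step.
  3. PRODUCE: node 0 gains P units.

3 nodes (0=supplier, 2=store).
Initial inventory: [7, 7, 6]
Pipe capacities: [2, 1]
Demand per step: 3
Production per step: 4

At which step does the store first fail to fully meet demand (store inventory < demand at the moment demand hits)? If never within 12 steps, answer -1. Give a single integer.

Step 1: demand=3,sold=3 ship[1->2]=1 ship[0->1]=2 prod=4 -> [9 8 4]
Step 2: demand=3,sold=3 ship[1->2]=1 ship[0->1]=2 prod=4 -> [11 9 2]
Step 3: demand=3,sold=2 ship[1->2]=1 ship[0->1]=2 prod=4 -> [13 10 1]
Step 4: demand=3,sold=1 ship[1->2]=1 ship[0->1]=2 prod=4 -> [15 11 1]
Step 5: demand=3,sold=1 ship[1->2]=1 ship[0->1]=2 prod=4 -> [17 12 1]
Step 6: demand=3,sold=1 ship[1->2]=1 ship[0->1]=2 prod=4 -> [19 13 1]
Step 7: demand=3,sold=1 ship[1->2]=1 ship[0->1]=2 prod=4 -> [21 14 1]
Step 8: demand=3,sold=1 ship[1->2]=1 ship[0->1]=2 prod=4 -> [23 15 1]
Step 9: demand=3,sold=1 ship[1->2]=1 ship[0->1]=2 prod=4 -> [25 16 1]
Step 10: demand=3,sold=1 ship[1->2]=1 ship[0->1]=2 prod=4 -> [27 17 1]
Step 11: demand=3,sold=1 ship[1->2]=1 ship[0->1]=2 prod=4 -> [29 18 1]
Step 12: demand=3,sold=1 ship[1->2]=1 ship[0->1]=2 prod=4 -> [31 19 1]
First stockout at step 3

3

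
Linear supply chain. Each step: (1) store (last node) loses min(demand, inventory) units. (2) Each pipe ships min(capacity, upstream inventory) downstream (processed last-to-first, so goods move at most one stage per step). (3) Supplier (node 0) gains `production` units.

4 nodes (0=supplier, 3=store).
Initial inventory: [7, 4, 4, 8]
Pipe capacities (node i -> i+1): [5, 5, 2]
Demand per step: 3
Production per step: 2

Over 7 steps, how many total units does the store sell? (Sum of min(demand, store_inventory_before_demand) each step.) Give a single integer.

Step 1: sold=3 (running total=3) -> [4 5 6 7]
Step 2: sold=3 (running total=6) -> [2 4 9 6]
Step 3: sold=3 (running total=9) -> [2 2 11 5]
Step 4: sold=3 (running total=12) -> [2 2 11 4]
Step 5: sold=3 (running total=15) -> [2 2 11 3]
Step 6: sold=3 (running total=18) -> [2 2 11 2]
Step 7: sold=2 (running total=20) -> [2 2 11 2]

Answer: 20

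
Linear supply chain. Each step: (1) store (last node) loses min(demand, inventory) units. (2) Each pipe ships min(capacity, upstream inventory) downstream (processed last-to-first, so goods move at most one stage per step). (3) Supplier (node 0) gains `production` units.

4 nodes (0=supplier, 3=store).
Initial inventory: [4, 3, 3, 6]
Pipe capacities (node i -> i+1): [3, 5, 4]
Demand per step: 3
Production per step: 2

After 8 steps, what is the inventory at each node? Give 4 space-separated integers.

Step 1: demand=3,sold=3 ship[2->3]=3 ship[1->2]=3 ship[0->1]=3 prod=2 -> inv=[3 3 3 6]
Step 2: demand=3,sold=3 ship[2->3]=3 ship[1->2]=3 ship[0->1]=3 prod=2 -> inv=[2 3 3 6]
Step 3: demand=3,sold=3 ship[2->3]=3 ship[1->2]=3 ship[0->1]=2 prod=2 -> inv=[2 2 3 6]
Step 4: demand=3,sold=3 ship[2->3]=3 ship[1->2]=2 ship[0->1]=2 prod=2 -> inv=[2 2 2 6]
Step 5: demand=3,sold=3 ship[2->3]=2 ship[1->2]=2 ship[0->1]=2 prod=2 -> inv=[2 2 2 5]
Step 6: demand=3,sold=3 ship[2->3]=2 ship[1->2]=2 ship[0->1]=2 prod=2 -> inv=[2 2 2 4]
Step 7: demand=3,sold=3 ship[2->3]=2 ship[1->2]=2 ship[0->1]=2 prod=2 -> inv=[2 2 2 3]
Step 8: demand=3,sold=3 ship[2->3]=2 ship[1->2]=2 ship[0->1]=2 prod=2 -> inv=[2 2 2 2]

2 2 2 2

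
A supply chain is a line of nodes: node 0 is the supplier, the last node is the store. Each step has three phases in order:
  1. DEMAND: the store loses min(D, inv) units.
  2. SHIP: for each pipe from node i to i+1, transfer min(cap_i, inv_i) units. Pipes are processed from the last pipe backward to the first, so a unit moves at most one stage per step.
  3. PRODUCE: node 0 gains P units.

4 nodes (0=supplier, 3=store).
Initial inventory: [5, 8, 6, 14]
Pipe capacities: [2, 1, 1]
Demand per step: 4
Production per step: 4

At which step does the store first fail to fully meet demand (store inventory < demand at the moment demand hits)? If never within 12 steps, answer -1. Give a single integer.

Step 1: demand=4,sold=4 ship[2->3]=1 ship[1->2]=1 ship[0->1]=2 prod=4 -> [7 9 6 11]
Step 2: demand=4,sold=4 ship[2->3]=1 ship[1->2]=1 ship[0->1]=2 prod=4 -> [9 10 6 8]
Step 3: demand=4,sold=4 ship[2->3]=1 ship[1->2]=1 ship[0->1]=2 prod=4 -> [11 11 6 5]
Step 4: demand=4,sold=4 ship[2->3]=1 ship[1->2]=1 ship[0->1]=2 prod=4 -> [13 12 6 2]
Step 5: demand=4,sold=2 ship[2->3]=1 ship[1->2]=1 ship[0->1]=2 prod=4 -> [15 13 6 1]
Step 6: demand=4,sold=1 ship[2->3]=1 ship[1->2]=1 ship[0->1]=2 prod=4 -> [17 14 6 1]
Step 7: demand=4,sold=1 ship[2->3]=1 ship[1->2]=1 ship[0->1]=2 prod=4 -> [19 15 6 1]
Step 8: demand=4,sold=1 ship[2->3]=1 ship[1->2]=1 ship[0->1]=2 prod=4 -> [21 16 6 1]
Step 9: demand=4,sold=1 ship[2->3]=1 ship[1->2]=1 ship[0->1]=2 prod=4 -> [23 17 6 1]
Step 10: demand=4,sold=1 ship[2->3]=1 ship[1->2]=1 ship[0->1]=2 prod=4 -> [25 18 6 1]
Step 11: demand=4,sold=1 ship[2->3]=1 ship[1->2]=1 ship[0->1]=2 prod=4 -> [27 19 6 1]
Step 12: demand=4,sold=1 ship[2->3]=1 ship[1->2]=1 ship[0->1]=2 prod=4 -> [29 20 6 1]
First stockout at step 5

5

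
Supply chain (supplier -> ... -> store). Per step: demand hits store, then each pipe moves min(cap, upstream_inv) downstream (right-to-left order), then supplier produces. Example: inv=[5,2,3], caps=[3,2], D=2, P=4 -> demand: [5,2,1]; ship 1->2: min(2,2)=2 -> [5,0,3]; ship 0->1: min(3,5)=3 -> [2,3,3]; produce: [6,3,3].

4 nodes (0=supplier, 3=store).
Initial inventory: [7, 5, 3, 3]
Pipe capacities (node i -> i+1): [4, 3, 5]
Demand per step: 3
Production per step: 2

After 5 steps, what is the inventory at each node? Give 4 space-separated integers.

Step 1: demand=3,sold=3 ship[2->3]=3 ship[1->2]=3 ship[0->1]=4 prod=2 -> inv=[5 6 3 3]
Step 2: demand=3,sold=3 ship[2->3]=3 ship[1->2]=3 ship[0->1]=4 prod=2 -> inv=[3 7 3 3]
Step 3: demand=3,sold=3 ship[2->3]=3 ship[1->2]=3 ship[0->1]=3 prod=2 -> inv=[2 7 3 3]
Step 4: demand=3,sold=3 ship[2->3]=3 ship[1->2]=3 ship[0->1]=2 prod=2 -> inv=[2 6 3 3]
Step 5: demand=3,sold=3 ship[2->3]=3 ship[1->2]=3 ship[0->1]=2 prod=2 -> inv=[2 5 3 3]

2 5 3 3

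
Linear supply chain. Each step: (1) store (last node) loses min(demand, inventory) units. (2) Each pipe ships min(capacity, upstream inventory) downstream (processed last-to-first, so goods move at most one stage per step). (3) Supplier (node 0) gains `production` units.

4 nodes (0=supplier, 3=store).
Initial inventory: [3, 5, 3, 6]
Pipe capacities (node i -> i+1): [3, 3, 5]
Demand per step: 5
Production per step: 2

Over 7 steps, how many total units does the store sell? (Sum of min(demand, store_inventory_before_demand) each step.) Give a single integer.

Answer: 23

Derivation:
Step 1: sold=5 (running total=5) -> [2 5 3 4]
Step 2: sold=4 (running total=9) -> [2 4 3 3]
Step 3: sold=3 (running total=12) -> [2 3 3 3]
Step 4: sold=3 (running total=15) -> [2 2 3 3]
Step 5: sold=3 (running total=18) -> [2 2 2 3]
Step 6: sold=3 (running total=21) -> [2 2 2 2]
Step 7: sold=2 (running total=23) -> [2 2 2 2]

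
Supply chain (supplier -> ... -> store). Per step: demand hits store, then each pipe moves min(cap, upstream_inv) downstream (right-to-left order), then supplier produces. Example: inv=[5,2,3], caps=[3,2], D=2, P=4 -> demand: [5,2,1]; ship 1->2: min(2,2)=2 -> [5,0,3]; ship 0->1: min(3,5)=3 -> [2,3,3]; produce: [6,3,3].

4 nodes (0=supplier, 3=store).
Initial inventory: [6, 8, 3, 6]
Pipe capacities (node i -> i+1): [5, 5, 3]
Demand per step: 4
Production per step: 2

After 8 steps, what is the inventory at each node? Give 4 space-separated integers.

Step 1: demand=4,sold=4 ship[2->3]=3 ship[1->2]=5 ship[0->1]=5 prod=2 -> inv=[3 8 5 5]
Step 2: demand=4,sold=4 ship[2->3]=3 ship[1->2]=5 ship[0->1]=3 prod=2 -> inv=[2 6 7 4]
Step 3: demand=4,sold=4 ship[2->3]=3 ship[1->2]=5 ship[0->1]=2 prod=2 -> inv=[2 3 9 3]
Step 4: demand=4,sold=3 ship[2->3]=3 ship[1->2]=3 ship[0->1]=2 prod=2 -> inv=[2 2 9 3]
Step 5: demand=4,sold=3 ship[2->3]=3 ship[1->2]=2 ship[0->1]=2 prod=2 -> inv=[2 2 8 3]
Step 6: demand=4,sold=3 ship[2->3]=3 ship[1->2]=2 ship[0->1]=2 prod=2 -> inv=[2 2 7 3]
Step 7: demand=4,sold=3 ship[2->3]=3 ship[1->2]=2 ship[0->1]=2 prod=2 -> inv=[2 2 6 3]
Step 8: demand=4,sold=3 ship[2->3]=3 ship[1->2]=2 ship[0->1]=2 prod=2 -> inv=[2 2 5 3]

2 2 5 3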